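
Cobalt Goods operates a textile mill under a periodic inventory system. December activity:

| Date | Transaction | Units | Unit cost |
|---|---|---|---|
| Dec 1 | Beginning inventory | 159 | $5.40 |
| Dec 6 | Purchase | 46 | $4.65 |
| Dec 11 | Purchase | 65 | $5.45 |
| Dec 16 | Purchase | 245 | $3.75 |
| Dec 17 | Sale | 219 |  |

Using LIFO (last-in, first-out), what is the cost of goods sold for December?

COGS = $821.25

Dec 17, 219 sold [LIFO — newest first]: 219 @ $3.75 = $821.25
Ending inventory: 159 @ $5.40 + 46 @ $4.65 + 65 @ $5.45 + 26 @ $3.75 = $1,524.25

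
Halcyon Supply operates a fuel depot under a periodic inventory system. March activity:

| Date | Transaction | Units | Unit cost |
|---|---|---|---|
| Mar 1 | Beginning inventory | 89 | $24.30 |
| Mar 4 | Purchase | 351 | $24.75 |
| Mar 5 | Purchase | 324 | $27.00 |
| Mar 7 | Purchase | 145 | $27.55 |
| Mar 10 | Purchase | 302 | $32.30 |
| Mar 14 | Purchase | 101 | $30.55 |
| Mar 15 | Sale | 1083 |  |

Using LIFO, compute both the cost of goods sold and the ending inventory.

Mar 15, 1083 sold [LIFO — newest first]: 101 @ $30.55 + 302 @ $32.30 + 145 @ $27.55 + 324 @ $27.00 + 211 @ $24.75 = $30,805.15
Ending inventory: 89 @ $24.30 + 140 @ $24.75 = $5,627.70

COGS = $30,805.15; ending inventory = $5,627.70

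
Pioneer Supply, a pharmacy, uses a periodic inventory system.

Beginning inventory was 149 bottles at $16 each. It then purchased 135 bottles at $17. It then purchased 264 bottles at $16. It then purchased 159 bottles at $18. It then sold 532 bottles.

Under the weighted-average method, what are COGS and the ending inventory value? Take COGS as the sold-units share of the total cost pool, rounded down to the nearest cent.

Sale 1, sell 532: 532/707 × $11,765.00 → $8,852.87
Ending inventory (cost pool remaining) = $2,912.13

COGS = $8,852.87; ending inventory = $2,912.13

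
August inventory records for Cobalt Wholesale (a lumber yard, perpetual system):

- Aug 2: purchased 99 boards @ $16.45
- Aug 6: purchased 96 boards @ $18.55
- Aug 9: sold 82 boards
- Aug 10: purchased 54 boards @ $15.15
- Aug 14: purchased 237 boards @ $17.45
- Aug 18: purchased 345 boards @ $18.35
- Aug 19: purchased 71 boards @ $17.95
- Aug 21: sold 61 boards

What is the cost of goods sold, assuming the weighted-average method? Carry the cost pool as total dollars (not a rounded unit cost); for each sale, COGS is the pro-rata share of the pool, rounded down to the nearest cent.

After Aug 2: 99 on hand, pool $1,628.55 (≈ $16.4500 each)
After Aug 6: 195 on hand, pool $3,409.35 (≈ $17.4838 each)
Aug 9, sell 82: 82/195 × $3,409.35 → $1,433.67
After Aug 10: 167 on hand, pool $2,793.78 (≈ $16.7292 each)
After Aug 14: 404 on hand, pool $6,929.43 (≈ $17.1521 each)
After Aug 18: 749 on hand, pool $13,260.18 (≈ $17.7038 each)
After Aug 19: 820 on hand, pool $14,534.63 (≈ $17.7252 each)
Aug 21, sell 61: 61/820 × $14,534.63 → $1,081.23
Total COGS = $1,433.67 + $1,081.23 = $2,514.90
Ending inventory (cost pool remaining) = $13,453.40
Check: goods available $15,968.30 = COGS $2,514.90 + ending $13,453.40

COGS = $2,514.90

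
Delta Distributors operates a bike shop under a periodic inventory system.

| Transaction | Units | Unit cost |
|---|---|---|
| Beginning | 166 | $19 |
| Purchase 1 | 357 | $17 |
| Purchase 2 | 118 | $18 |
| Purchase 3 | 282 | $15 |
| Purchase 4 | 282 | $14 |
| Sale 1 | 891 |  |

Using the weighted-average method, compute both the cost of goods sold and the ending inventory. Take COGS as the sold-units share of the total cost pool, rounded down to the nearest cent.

COGS = $14,437.15; ending inventory = $5,087.85

Sale 1, sell 891: 891/1205 × $19,525.00 → $14,437.15
Ending inventory (cost pool remaining) = $5,087.85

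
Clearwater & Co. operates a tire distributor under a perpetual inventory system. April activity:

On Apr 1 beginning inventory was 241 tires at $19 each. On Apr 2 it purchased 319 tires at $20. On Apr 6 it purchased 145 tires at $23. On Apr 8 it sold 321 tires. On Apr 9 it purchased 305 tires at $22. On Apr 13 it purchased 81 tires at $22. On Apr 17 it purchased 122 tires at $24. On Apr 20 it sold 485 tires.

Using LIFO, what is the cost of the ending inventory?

Apr 8, 321 sold [LIFO — newest first]: 145 @ $23 + 176 @ $20 = $6,855
Apr 20, 485 sold [LIFO — newest first]: 122 @ $24 + 81 @ $22 + 282 @ $22 = $10,914
Total COGS = $6,855 + $10,914 = $17,769
Ending inventory: 241 @ $19 + 143 @ $20 + 23 @ $22 = $7,945

Ending inventory = $7,945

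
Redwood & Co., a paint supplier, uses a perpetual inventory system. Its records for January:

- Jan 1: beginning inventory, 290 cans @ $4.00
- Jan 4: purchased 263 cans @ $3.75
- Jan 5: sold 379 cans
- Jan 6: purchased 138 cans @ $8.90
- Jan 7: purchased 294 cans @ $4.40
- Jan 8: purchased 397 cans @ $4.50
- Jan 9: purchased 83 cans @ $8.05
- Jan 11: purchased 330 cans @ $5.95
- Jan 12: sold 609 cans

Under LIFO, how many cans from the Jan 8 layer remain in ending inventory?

201

Jan 5, 379 sold [LIFO — newest first]: 263 @ $3.75 + 116 @ $4.00 = $1,450.25
Jan 12, 609 sold [LIFO — newest first]: 330 @ $5.95 + 83 @ $8.05 + 196 @ $4.50 = $3,513.65
Total COGS = $1,450.25 + $3,513.65 = $4,963.90
Ending inventory: 174 @ $4.00 + 138 @ $8.90 + 294 @ $4.40 + 201 @ $4.50 = $4,122.30
Check: goods available $9,086.20 = COGS $4,963.90 + ending $4,122.30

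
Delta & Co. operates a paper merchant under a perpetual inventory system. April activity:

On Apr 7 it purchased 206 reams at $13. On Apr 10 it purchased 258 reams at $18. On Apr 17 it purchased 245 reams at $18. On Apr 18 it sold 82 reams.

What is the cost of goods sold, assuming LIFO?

COGS = $1,476

Apr 18, 82 sold [LIFO — newest first]: 82 @ $18 = $1,476
Ending inventory: 206 @ $13 + 258 @ $18 + 163 @ $18 = $10,256
Check: goods available $11,732 = COGS $1,476 + ending $10,256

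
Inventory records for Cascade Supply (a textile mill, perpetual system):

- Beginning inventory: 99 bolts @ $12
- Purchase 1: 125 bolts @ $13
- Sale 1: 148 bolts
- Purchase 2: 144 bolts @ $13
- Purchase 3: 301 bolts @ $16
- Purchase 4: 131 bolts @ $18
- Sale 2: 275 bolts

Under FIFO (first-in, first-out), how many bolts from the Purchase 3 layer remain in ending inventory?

Sale 1 (148) [FIFO — oldest first]: 99 @ $12 + 49 @ $13 = $1,825
Sale 2 (275) [FIFO — oldest first]: 76 @ $13 + 144 @ $13 + 55 @ $16 = $3,740
Total COGS = $1,825 + $3,740 = $5,565
Ending inventory: 246 @ $16 + 131 @ $18 = $6,294

246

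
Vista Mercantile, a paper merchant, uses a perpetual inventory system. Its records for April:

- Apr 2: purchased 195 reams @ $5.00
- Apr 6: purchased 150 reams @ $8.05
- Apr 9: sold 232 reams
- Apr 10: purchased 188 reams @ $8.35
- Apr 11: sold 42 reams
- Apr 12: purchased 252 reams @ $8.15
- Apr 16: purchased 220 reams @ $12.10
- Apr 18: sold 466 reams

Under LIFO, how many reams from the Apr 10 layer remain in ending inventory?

146

Apr 9, 232 sold [LIFO — newest first]: 150 @ $8.05 + 82 @ $5.00 = $1,617.50
Apr 11, 42 sold [LIFO — newest first]: 42 @ $8.35 = $350.70
Apr 18, 466 sold [LIFO — newest first]: 220 @ $12.10 + 246 @ $8.15 = $4,666.90
Total COGS = $1,617.50 + $350.70 + $4,666.90 = $6,635.10
Ending inventory: 113 @ $5.00 + 146 @ $8.35 + 6 @ $8.15 = $1,833.00
Check: goods available $8,468.10 = COGS $6,635.10 + ending $1,833.00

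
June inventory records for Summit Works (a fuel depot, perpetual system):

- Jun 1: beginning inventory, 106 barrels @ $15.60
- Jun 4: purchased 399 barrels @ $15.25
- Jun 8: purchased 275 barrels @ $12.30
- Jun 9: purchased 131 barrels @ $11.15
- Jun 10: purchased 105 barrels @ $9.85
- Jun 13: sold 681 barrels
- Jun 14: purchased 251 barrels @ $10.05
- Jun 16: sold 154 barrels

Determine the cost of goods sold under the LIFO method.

Jun 13, 681 sold [LIFO — newest first]: 105 @ $9.85 + 131 @ $11.15 + 275 @ $12.30 + 170 @ $15.25 = $8,469.90
Jun 16, 154 sold [LIFO — newest first]: 154 @ $10.05 = $1,547.70
Total COGS = $8,469.90 + $1,547.70 = $10,017.60
Ending inventory: 106 @ $15.60 + 229 @ $15.25 + 97 @ $10.05 = $6,120.70

COGS = $10,017.60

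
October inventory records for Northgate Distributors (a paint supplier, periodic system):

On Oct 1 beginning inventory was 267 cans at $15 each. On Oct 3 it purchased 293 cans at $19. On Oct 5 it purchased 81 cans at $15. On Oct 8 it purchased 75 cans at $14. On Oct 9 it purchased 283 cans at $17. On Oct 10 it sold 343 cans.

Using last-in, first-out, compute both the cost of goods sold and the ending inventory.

Oct 10, 343 sold [LIFO — newest first]: 283 @ $17 + 60 @ $14 = $5,651
Ending inventory: 267 @ $15 + 293 @ $19 + 81 @ $15 + 15 @ $14 = $10,997

COGS = $5,651; ending inventory = $10,997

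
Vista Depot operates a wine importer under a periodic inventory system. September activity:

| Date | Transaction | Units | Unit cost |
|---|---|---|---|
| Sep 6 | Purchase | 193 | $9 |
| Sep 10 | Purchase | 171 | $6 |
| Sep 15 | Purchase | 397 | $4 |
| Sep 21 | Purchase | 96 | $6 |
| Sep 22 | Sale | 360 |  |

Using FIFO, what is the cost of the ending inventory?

Ending inventory = $2,188

Sep 22, 360 sold [FIFO — oldest first]: 193 @ $9 + 167 @ $6 = $2,739
Ending inventory: 4 @ $6 + 397 @ $4 + 96 @ $6 = $2,188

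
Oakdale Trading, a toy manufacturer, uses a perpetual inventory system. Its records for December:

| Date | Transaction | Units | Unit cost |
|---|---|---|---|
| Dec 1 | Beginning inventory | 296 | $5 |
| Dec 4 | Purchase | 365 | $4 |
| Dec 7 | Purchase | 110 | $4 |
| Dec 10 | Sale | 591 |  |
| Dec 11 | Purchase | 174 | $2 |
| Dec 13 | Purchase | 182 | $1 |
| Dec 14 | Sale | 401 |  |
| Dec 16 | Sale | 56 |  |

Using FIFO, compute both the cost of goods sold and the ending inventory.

Dec 10, 591 sold [FIFO — oldest first]: 296 @ $5 + 295 @ $4 = $2,660
Dec 14, 401 sold [FIFO — oldest first]: 70 @ $4 + 110 @ $4 + 174 @ $2 + 47 @ $1 = $1,115
Dec 16, 56 sold [FIFO — oldest first]: 56 @ $1 = $56
Total COGS = $2,660 + $1,115 + $56 = $3,831
Ending inventory: 79 @ $1 = $79
Check: goods available $3,910 = COGS $3,831 + ending $79

COGS = $3,831; ending inventory = $79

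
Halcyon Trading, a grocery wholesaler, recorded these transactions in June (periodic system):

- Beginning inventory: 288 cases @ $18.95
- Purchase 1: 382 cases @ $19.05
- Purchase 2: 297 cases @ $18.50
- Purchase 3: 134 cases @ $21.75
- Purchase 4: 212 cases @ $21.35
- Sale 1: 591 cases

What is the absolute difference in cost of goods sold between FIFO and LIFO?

FIFO COGS: 288 @ $18.95 + 303 @ $19.05 = $11,229.75
LIFO COGS: 212 @ $21.35 + 134 @ $21.75 + 245 @ $18.50 = $11,973.20
Difference = |$11,229.75 − $11,973.20| = $743.45

$743.45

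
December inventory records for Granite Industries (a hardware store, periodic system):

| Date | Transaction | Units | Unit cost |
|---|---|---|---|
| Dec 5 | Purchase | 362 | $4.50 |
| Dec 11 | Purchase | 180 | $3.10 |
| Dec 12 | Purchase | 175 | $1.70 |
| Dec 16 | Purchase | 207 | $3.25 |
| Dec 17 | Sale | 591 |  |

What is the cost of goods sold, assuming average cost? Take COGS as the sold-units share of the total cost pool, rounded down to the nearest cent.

Dec 17, sell 591: 591/924 × $3,157.25 → $2,019.40
Ending inventory (cost pool remaining) = $1,137.85

COGS = $2,019.40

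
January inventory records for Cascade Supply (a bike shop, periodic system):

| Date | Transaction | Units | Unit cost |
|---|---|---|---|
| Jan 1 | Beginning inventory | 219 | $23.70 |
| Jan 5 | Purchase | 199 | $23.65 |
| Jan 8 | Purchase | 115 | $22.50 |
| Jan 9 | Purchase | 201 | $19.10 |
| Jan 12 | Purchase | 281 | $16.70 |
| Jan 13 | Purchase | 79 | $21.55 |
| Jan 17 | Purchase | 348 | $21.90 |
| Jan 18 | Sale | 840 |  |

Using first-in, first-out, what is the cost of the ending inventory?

Jan 18, 840 sold [FIFO — oldest first]: 219 @ $23.70 + 199 @ $23.65 + 115 @ $22.50 + 201 @ $19.10 + 106 @ $16.70 = $18,093.45
Ending inventory: 175 @ $16.70 + 79 @ $21.55 + 348 @ $21.90 = $12,246.15
Check: goods available $30,339.60 = COGS $18,093.45 + ending $12,246.15

Ending inventory = $12,246.15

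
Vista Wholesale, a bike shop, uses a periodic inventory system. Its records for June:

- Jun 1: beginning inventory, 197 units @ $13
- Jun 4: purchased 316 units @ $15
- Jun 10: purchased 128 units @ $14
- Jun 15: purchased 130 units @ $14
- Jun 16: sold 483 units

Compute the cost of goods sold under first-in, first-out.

COGS = $6,851

Jun 16, 483 sold [FIFO — oldest first]: 197 @ $13 + 286 @ $15 = $6,851
Ending inventory: 30 @ $15 + 128 @ $14 + 130 @ $14 = $4,062
Check: goods available $10,913 = COGS $6,851 + ending $4,062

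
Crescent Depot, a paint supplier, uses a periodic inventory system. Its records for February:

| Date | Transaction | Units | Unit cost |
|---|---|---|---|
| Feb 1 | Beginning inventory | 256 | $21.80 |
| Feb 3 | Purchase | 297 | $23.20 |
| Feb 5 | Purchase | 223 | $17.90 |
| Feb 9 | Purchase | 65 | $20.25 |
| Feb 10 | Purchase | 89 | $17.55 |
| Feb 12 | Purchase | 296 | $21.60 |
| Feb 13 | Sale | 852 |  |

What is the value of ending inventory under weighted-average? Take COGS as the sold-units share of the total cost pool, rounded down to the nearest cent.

Ending inventory = $7,850.56

Feb 13, sell 852: 852/1226 × $25,734.70 → $17,884.14
Ending inventory (cost pool remaining) = $7,850.56
Check: goods available $25,734.70 = COGS $17,884.14 + ending $7,850.56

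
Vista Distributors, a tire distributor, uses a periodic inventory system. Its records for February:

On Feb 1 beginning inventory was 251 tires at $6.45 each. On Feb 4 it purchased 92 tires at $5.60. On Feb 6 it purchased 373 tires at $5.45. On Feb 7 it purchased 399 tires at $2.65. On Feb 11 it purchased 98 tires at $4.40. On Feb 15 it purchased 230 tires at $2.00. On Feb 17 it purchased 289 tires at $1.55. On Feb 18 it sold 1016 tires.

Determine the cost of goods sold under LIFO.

COGS = $2,396.50

Feb 18, 1016 sold [LIFO — newest first]: 289 @ $1.55 + 230 @ $2.00 + 98 @ $4.40 + 399 @ $2.65 = $2,396.50
Ending inventory: 251 @ $6.45 + 92 @ $5.60 + 373 @ $5.45 = $4,167.00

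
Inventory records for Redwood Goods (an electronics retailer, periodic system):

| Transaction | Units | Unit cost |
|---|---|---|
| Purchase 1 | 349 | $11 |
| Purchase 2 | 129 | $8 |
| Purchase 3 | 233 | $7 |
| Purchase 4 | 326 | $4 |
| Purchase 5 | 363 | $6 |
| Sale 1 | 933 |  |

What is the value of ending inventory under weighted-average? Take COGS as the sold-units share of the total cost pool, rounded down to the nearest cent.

Sale 1, sell 933: 933/1400 × $9,984.00 → $6,653.62
Ending inventory (cost pool remaining) = $3,330.38

Ending inventory = $3,330.38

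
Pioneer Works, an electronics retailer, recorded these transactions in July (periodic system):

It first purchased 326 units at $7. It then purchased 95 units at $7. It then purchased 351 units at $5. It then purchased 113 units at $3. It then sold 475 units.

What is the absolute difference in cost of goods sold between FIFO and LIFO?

$1,046

FIFO COGS: 326 @ $7 + 95 @ $7 + 54 @ $5 = $3,217
LIFO COGS: 113 @ $3 + 351 @ $5 + 11 @ $7 = $2,171
Difference = |$3,217 − $2,171| = $1,046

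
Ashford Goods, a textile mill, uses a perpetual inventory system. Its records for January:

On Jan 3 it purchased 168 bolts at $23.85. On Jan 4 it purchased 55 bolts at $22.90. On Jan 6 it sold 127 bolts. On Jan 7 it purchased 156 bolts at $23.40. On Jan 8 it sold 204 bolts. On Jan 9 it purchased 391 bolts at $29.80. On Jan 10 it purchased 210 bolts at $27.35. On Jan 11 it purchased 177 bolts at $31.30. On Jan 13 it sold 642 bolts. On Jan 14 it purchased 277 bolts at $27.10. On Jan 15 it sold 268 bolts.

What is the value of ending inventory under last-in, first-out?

Jan 6, 127 sold [LIFO — newest first]: 55 @ $22.90 + 72 @ $23.85 = $2,976.70
Jan 8, 204 sold [LIFO — newest first]: 156 @ $23.40 + 48 @ $23.85 = $4,795.20
Jan 13, 642 sold [LIFO — newest first]: 177 @ $31.30 + 210 @ $27.35 + 255 @ $29.80 = $18,882.60
Jan 15, 268 sold [LIFO — newest first]: 268 @ $27.10 = $7,262.80
Total COGS = $2,976.70 + $4,795.20 + $18,882.60 + $7,262.80 = $33,917.30
Ending inventory: 48 @ $23.85 + 136 @ $29.80 + 9 @ $27.10 = $5,441.50
Check: goods available $39,358.80 = COGS $33,917.30 + ending $5,441.50

Ending inventory = $5,441.50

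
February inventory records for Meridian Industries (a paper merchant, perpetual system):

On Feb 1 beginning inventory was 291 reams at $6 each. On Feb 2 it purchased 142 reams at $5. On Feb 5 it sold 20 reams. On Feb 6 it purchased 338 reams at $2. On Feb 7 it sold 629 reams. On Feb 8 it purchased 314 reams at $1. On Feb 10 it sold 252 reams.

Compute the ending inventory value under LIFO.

Ending inventory = $794

Feb 5, 20 sold [LIFO — newest first]: 20 @ $5 = $100
Feb 7, 629 sold [LIFO — newest first]: 338 @ $2 + 122 @ $5 + 169 @ $6 = $2,300
Feb 10, 252 sold [LIFO — newest first]: 252 @ $1 = $252
Total COGS = $100 + $2,300 + $252 = $2,652
Ending inventory: 122 @ $6 + 62 @ $1 = $794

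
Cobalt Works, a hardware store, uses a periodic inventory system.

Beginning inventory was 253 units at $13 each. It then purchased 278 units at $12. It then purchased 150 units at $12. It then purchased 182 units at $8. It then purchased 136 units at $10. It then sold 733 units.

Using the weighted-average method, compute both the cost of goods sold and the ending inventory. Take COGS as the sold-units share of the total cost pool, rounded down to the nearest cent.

Sale 1, sell 733: 733/999 × $11,241.00 → $8,247.90
Ending inventory (cost pool remaining) = $2,993.10

COGS = $8,247.90; ending inventory = $2,993.10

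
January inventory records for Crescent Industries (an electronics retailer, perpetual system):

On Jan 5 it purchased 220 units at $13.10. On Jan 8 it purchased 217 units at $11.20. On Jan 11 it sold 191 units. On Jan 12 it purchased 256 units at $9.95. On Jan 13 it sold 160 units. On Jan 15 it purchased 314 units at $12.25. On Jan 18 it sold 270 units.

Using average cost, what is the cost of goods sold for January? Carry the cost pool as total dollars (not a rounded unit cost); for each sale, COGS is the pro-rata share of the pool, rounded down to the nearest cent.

COGS = $7,222.84

After Jan 5: 220 on hand, pool $2,882.00 (≈ $13.1000 each)
After Jan 8: 437 on hand, pool $5,312.40 (≈ $12.1565 each)
Jan 11, sell 191: 191/437 × $5,312.40 → $2,321.89
After Jan 12: 502 on hand, pool $5,537.71 (≈ $11.0313 each)
Jan 13, sell 160: 160/502 × $5,537.71 → $1,765.00
After Jan 15: 656 on hand, pool $7,619.21 (≈ $11.6146 each)
Jan 18, sell 270: 270/656 × $7,619.21 → $3,135.95
Total COGS = $2,321.89 + $1,765.00 + $3,135.95 = $7,222.84
Ending inventory (cost pool remaining) = $4,483.26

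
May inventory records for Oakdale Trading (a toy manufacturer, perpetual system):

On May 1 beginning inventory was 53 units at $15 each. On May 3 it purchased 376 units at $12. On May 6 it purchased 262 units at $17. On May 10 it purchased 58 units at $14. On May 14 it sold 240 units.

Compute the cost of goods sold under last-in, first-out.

COGS = $3,906

May 14, 240 sold [LIFO — newest first]: 58 @ $14 + 182 @ $17 = $3,906
Ending inventory: 53 @ $15 + 376 @ $12 + 80 @ $17 = $6,667
Check: goods available $10,573 = COGS $3,906 + ending $6,667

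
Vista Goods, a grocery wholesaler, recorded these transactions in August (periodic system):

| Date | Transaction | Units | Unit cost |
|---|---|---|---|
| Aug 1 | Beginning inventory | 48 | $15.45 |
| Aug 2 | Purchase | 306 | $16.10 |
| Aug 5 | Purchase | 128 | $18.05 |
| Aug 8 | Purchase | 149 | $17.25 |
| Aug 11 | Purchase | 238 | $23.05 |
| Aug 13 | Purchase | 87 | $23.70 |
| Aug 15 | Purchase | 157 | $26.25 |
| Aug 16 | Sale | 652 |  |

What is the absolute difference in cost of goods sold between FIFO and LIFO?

FIFO COGS: 48 @ $15.45 + 306 @ $16.10 + 128 @ $18.05 + 149 @ $17.25 + 21 @ $23.05 = $11,032.90
LIFO COGS: 157 @ $26.25 + 87 @ $23.70 + 238 @ $23.05 + 149 @ $17.25 + 21 @ $18.05 = $14,618.35
Difference = |$11,032.90 − $14,618.35| = $3,585.45

$3,585.45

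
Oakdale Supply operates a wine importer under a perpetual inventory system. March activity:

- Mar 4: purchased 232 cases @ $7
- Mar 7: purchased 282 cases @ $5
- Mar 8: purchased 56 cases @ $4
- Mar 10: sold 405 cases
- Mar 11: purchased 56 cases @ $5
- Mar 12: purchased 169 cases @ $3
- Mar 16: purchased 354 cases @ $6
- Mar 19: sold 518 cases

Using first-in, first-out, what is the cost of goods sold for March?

Mar 10, 405 sold [FIFO — oldest first]: 232 @ $7 + 173 @ $5 = $2,489
Mar 19, 518 sold [FIFO — oldest first]: 109 @ $5 + 56 @ $4 + 56 @ $5 + 169 @ $3 + 128 @ $6 = $2,324
Total COGS = $2,489 + $2,324 = $4,813
Ending inventory: 226 @ $6 = $1,356

COGS = $4,813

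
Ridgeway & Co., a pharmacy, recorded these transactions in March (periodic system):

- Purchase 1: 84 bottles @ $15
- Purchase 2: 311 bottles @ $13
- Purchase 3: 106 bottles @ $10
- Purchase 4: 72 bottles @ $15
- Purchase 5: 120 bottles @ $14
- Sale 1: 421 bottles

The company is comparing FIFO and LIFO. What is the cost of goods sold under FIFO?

FIFO COGS: 84 @ $15 + 311 @ $13 + 26 @ $10 = $5,563
LIFO COGS: 120 @ $14 + 72 @ $15 + 106 @ $10 + 123 @ $13 = $5,419

COGS = $5,563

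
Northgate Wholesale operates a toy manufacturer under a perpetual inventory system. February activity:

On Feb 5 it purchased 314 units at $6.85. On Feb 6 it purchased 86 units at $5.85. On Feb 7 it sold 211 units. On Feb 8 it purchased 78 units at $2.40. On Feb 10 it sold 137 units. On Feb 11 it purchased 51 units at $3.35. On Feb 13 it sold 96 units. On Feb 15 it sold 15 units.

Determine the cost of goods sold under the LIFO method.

Feb 7, 211 sold [LIFO — newest first]: 86 @ $5.85 + 125 @ $6.85 = $1,359.35
Feb 10, 137 sold [LIFO — newest first]: 78 @ $2.40 + 59 @ $6.85 = $591.35
Feb 13, 96 sold [LIFO — newest first]: 51 @ $3.35 + 45 @ $6.85 = $479.10
Feb 15, 15 sold [LIFO — newest first]: 15 @ $6.85 = $102.75
Total COGS = $1,359.35 + $591.35 + $479.10 + $102.75 = $2,532.55
Ending inventory: 70 @ $6.85 = $479.50
Check: goods available $3,012.05 = COGS $2,532.55 + ending $479.50

COGS = $2,532.55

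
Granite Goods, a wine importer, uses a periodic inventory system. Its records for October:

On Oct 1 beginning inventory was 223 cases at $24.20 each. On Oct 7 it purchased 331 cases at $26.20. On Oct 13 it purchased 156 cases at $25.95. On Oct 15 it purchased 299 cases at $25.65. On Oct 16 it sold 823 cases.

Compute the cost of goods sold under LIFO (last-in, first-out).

Oct 16, 823 sold [LIFO — newest first]: 299 @ $25.65 + 156 @ $25.95 + 331 @ $26.20 + 37 @ $24.20 = $21,285.15
Ending inventory: 186 @ $24.20 = $4,501.20
Check: goods available $25,786.35 = COGS $21,285.15 + ending $4,501.20

COGS = $21,285.15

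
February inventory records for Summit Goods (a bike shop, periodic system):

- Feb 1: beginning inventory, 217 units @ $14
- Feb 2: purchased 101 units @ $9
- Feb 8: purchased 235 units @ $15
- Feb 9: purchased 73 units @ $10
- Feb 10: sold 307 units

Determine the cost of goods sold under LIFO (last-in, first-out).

Feb 10, 307 sold [LIFO — newest first]: 73 @ $10 + 234 @ $15 = $4,240
Ending inventory: 217 @ $14 + 101 @ $9 + 1 @ $15 = $3,962

COGS = $4,240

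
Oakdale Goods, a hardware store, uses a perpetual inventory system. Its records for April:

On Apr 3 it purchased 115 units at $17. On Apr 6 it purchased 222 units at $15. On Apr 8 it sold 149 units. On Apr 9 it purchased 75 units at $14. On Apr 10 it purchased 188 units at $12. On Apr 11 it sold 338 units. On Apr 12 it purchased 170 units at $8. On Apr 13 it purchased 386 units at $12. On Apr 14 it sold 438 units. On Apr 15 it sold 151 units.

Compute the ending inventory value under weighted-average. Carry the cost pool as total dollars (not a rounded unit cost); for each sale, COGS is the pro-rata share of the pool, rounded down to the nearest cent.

Ending inventory = $903.93

After Apr 3: 115 on hand, pool $1,955.00 (≈ $17.0000 each)
After Apr 6: 337 on hand, pool $5,285.00 (≈ $15.6825 each)
Apr 8, sell 149: 149/337 × $5,285.00 → $2,336.69
After Apr 9: 263 on hand, pool $3,998.31 (≈ $15.2027 each)
After Apr 10: 451 on hand, pool $6,254.31 (≈ $13.8676 each)
Apr 11, sell 338: 338/451 × $6,254.31 → $4,687.26
After Apr 12: 283 on hand, pool $2,927.05 (≈ $10.3429 each)
After Apr 13: 669 on hand, pool $7,559.05 (≈ $11.2990 each)
Apr 14, sell 438: 438/669 × $7,559.05 → $4,948.97
Apr 15, sell 151: 151/231 × $2,610.08 → $1,706.15
Total COGS = $2,336.69 + $4,687.26 + $4,948.97 + $1,706.15 = $13,679.07
Ending inventory (cost pool remaining) = $903.93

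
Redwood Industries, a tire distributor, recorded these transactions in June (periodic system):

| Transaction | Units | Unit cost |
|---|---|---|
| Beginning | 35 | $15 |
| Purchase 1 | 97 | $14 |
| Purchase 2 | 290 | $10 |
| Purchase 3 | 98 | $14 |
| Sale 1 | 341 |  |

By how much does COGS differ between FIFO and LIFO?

$171

FIFO COGS: 35 @ $15 + 97 @ $14 + 209 @ $10 = $3,973
LIFO COGS: 98 @ $14 + 243 @ $10 = $3,802
Difference = |$3,973 − $3,802| = $171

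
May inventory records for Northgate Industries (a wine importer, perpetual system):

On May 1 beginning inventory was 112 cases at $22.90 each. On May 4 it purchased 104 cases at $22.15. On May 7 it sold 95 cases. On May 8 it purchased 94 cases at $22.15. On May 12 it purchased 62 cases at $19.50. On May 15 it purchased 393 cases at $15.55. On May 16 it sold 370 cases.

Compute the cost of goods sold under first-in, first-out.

May 7, 95 sold [FIFO — oldest first]: 95 @ $22.90 = $2,175.50
May 16, 370 sold [FIFO — oldest first]: 17 @ $22.90 + 104 @ $22.15 + 94 @ $22.15 + 62 @ $19.50 + 93 @ $15.55 = $7,430.15
Total COGS = $2,175.50 + $7,430.15 = $9,605.65
Ending inventory: 300 @ $15.55 = $4,665.00

COGS = $9,605.65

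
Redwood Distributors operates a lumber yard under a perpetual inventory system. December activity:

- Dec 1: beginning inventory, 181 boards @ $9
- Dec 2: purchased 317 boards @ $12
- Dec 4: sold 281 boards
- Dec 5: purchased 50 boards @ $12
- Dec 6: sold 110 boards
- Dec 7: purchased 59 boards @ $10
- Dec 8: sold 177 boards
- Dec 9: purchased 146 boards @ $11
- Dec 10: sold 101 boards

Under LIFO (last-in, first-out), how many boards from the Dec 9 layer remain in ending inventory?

Dec 4, 281 sold [LIFO — newest first]: 281 @ $12 = $3,372
Dec 6, 110 sold [LIFO — newest first]: 50 @ $12 + 36 @ $12 + 24 @ $9 = $1,248
Dec 8, 177 sold [LIFO — newest first]: 59 @ $10 + 118 @ $9 = $1,652
Dec 10, 101 sold [LIFO — newest first]: 101 @ $11 = $1,111
Total COGS = $3,372 + $1,248 + $1,652 + $1,111 = $7,383
Ending inventory: 39 @ $9 + 45 @ $11 = $846
Check: goods available $8,229 = COGS $7,383 + ending $846

45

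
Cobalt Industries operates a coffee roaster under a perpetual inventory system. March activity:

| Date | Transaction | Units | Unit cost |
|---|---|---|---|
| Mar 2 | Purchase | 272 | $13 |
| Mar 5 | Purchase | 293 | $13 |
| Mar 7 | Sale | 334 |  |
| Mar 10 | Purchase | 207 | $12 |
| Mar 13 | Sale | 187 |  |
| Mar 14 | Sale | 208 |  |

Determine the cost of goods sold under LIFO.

COGS = $9,270

Mar 7, 334 sold [LIFO — newest first]: 293 @ $13 + 41 @ $13 = $4,342
Mar 13, 187 sold [LIFO — newest first]: 187 @ $12 = $2,244
Mar 14, 208 sold [LIFO — newest first]: 20 @ $12 + 188 @ $13 = $2,684
Total COGS = $4,342 + $2,244 + $2,684 = $9,270
Ending inventory: 43 @ $13 = $559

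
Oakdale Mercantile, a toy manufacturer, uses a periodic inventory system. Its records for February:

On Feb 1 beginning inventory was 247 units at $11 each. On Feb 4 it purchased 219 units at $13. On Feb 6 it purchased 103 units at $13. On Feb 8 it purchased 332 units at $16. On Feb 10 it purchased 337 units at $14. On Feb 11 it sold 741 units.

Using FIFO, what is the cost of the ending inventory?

Feb 11, 741 sold [FIFO — oldest first]: 247 @ $11 + 219 @ $13 + 103 @ $13 + 172 @ $16 = $9,655
Ending inventory: 160 @ $16 + 337 @ $14 = $7,278

Ending inventory = $7,278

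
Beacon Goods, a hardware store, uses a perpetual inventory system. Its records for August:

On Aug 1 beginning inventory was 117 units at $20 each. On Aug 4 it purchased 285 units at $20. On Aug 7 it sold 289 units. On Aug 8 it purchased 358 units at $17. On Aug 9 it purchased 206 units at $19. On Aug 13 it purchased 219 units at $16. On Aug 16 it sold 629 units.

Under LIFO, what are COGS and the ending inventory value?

COGS = $16,666; ending inventory = $4,878

Aug 7, 289 sold [LIFO — newest first]: 285 @ $20 + 4 @ $20 = $5,780
Aug 16, 629 sold [LIFO — newest first]: 219 @ $16 + 206 @ $19 + 204 @ $17 = $10,886
Total COGS = $5,780 + $10,886 = $16,666
Ending inventory: 113 @ $20 + 154 @ $17 = $4,878
Check: goods available $21,544 = COGS $16,666 + ending $4,878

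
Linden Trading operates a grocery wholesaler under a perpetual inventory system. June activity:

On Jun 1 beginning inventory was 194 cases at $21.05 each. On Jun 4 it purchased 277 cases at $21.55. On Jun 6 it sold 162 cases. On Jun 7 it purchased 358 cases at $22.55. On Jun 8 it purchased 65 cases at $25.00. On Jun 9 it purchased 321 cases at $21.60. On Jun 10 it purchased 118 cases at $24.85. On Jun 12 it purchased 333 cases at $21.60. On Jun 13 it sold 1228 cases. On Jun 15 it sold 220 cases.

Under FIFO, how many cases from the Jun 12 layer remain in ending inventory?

56

Jun 6, 162 sold [FIFO — oldest first]: 162 @ $21.05 = $3,410.10
Jun 13, 1228 sold [FIFO — oldest first]: 32 @ $21.05 + 277 @ $21.55 + 358 @ $22.55 + 65 @ $25.00 + 321 @ $21.60 + 118 @ $24.85 + 57 @ $21.60 = $27,437.95
Jun 15, 220 sold [FIFO — oldest first]: 220 @ $21.60 = $4,752.00
Total COGS = $3,410.10 + $27,437.95 + $4,752.00 = $35,600.05
Ending inventory: 56 @ $21.60 = $1,209.60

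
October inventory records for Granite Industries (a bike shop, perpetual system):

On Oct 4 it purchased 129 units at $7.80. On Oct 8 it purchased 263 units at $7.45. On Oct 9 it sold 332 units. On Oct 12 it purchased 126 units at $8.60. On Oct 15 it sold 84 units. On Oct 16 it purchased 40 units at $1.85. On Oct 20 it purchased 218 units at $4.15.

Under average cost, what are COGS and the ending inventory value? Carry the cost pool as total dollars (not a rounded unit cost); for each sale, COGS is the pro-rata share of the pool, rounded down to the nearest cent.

COGS = $3,205.99; ending inventory = $1,821.86

After Oct 4: 129 on hand, pool $1,006.20 (≈ $7.8000 each)
After Oct 8: 392 on hand, pool $2,965.55 (≈ $7.5652 each)
Oct 9, sell 332: 332/392 × $2,965.55 → $2,511.63
After Oct 12: 186 on hand, pool $1,537.52 (≈ $8.2662 each)
Oct 15, sell 84: 84/186 × $1,537.52 → $694.36
After Oct 16: 142 on hand, pool $917.16 (≈ $6.4589 each)
After Oct 20: 360 on hand, pool $1,821.86 (≈ $5.0607 each)
Total COGS = $2,511.63 + $694.36 = $3,205.99
Ending inventory (cost pool remaining) = $1,821.86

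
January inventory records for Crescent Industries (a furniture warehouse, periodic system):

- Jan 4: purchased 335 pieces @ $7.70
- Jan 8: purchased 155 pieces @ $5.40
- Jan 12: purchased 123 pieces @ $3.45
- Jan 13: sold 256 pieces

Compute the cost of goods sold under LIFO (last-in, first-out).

COGS = $1,142.55

Jan 13, 256 sold [LIFO — newest first]: 123 @ $3.45 + 133 @ $5.40 = $1,142.55
Ending inventory: 335 @ $7.70 + 22 @ $5.40 = $2,698.30
Check: goods available $3,840.85 = COGS $1,142.55 + ending $2,698.30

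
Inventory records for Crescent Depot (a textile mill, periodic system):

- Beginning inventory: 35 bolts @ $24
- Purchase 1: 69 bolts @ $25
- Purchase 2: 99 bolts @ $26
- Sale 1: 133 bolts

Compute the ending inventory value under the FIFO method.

Sale 1 (133) [FIFO — oldest first]: 35 @ $24 + 69 @ $25 + 29 @ $26 = $3,319
Ending inventory: 70 @ $26 = $1,820

Ending inventory = $1,820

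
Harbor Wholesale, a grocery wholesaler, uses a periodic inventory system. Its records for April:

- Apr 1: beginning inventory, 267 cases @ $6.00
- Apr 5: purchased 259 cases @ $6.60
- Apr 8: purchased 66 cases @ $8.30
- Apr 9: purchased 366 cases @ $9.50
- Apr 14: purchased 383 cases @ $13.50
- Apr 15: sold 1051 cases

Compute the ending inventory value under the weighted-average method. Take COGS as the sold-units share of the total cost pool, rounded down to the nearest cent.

Ending inventory = $2,704.66

Apr 15, sell 1051: 1051/1341 × $12,506.70 → $9,802.04
Ending inventory (cost pool remaining) = $2,704.66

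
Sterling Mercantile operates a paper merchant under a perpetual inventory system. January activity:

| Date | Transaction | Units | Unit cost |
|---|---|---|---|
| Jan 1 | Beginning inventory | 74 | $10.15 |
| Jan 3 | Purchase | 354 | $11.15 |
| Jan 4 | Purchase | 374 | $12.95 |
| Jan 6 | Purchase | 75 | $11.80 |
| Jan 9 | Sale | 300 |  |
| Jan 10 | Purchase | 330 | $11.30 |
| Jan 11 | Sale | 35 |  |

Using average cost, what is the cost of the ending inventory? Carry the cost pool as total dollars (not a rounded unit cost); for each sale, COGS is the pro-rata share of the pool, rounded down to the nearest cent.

After Jan 1: 74 on hand, pool $751.10 (≈ $10.1500 each)
After Jan 3: 428 on hand, pool $4,698.20 (≈ $10.9771 each)
After Jan 4: 802 on hand, pool $9,541.50 (≈ $11.8971 each)
After Jan 6: 877 on hand, pool $10,426.50 (≈ $11.8888 each)
Jan 9, sell 300: 300/877 × $10,426.50 → $3,566.64
After Jan 10: 907 on hand, pool $10,588.86 (≈ $11.6746 each)
Jan 11, sell 35: 35/907 × $10,588.86 → $408.61
Total COGS = $3,566.64 + $408.61 = $3,975.25
Ending inventory (cost pool remaining) = $10,180.25

Ending inventory = $10,180.25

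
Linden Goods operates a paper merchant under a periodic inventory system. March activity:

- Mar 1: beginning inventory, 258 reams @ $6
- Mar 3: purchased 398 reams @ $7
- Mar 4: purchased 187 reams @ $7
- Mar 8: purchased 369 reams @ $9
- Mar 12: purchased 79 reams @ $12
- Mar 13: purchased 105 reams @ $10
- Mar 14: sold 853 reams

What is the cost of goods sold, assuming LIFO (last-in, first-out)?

COGS = $7,419

Mar 14, 853 sold [LIFO — newest first]: 105 @ $10 + 79 @ $12 + 369 @ $9 + 187 @ $7 + 113 @ $7 = $7,419
Ending inventory: 258 @ $6 + 285 @ $7 = $3,543
Check: goods available $10,962 = COGS $7,419 + ending $3,543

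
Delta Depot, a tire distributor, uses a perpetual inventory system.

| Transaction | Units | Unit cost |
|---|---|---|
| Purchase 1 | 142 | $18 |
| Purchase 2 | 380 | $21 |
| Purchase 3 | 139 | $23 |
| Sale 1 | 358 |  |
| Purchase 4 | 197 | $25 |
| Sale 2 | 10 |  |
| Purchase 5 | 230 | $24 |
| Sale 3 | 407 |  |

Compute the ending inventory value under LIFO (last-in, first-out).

Sale 1 (358) [LIFO — newest first]: 139 @ $23 + 219 @ $21 = $7,796
Sale 2 (10) [LIFO — newest first]: 10 @ $25 = $250
Sale 3 (407) [LIFO — newest first]: 230 @ $24 + 177 @ $25 = $9,945
Total COGS = $7,796 + $250 + $9,945 = $17,991
Ending inventory: 142 @ $18 + 161 @ $21 + 10 @ $25 = $6,187
Check: goods available $24,178 = COGS $17,991 + ending $6,187

Ending inventory = $6,187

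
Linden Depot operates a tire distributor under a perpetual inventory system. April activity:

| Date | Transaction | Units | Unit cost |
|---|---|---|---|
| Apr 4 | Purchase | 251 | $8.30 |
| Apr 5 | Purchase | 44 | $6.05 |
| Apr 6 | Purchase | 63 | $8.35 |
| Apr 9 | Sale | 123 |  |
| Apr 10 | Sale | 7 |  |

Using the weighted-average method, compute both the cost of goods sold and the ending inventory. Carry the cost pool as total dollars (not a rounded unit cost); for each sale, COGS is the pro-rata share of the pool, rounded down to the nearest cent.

COGS = $1,044.18; ending inventory = $1,831.37

After Apr 4: 251 on hand, pool $2,083.30 (≈ $8.3000 each)
After Apr 5: 295 on hand, pool $2,349.50 (≈ $7.9644 each)
After Apr 6: 358 on hand, pool $2,875.55 (≈ $8.0323 each)
Apr 9, sell 123: 123/358 × $2,875.55 → $987.96
Apr 10, sell 7: 7/235 × $1,887.59 → $56.22
Total COGS = $987.96 + $56.22 = $1,044.18
Ending inventory (cost pool remaining) = $1,831.37
Check: goods available $2,875.55 = COGS $1,044.18 + ending $1,831.37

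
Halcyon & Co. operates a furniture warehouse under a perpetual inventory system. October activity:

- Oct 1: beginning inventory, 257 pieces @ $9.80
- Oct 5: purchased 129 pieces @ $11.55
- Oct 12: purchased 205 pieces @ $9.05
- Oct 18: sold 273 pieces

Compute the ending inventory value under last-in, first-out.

Ending inventory = $3,223.15

Oct 18, 273 sold [LIFO — newest first]: 205 @ $9.05 + 68 @ $11.55 = $2,640.65
Ending inventory: 257 @ $9.80 + 61 @ $11.55 = $3,223.15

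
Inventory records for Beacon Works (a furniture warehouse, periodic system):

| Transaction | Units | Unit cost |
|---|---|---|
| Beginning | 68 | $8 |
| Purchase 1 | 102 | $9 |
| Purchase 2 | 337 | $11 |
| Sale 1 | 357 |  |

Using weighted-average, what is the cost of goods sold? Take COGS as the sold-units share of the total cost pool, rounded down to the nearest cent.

Sale 1, sell 357: 357/507 × $5,169.00 → $3,639.71
Ending inventory (cost pool remaining) = $1,529.29

COGS = $3,639.71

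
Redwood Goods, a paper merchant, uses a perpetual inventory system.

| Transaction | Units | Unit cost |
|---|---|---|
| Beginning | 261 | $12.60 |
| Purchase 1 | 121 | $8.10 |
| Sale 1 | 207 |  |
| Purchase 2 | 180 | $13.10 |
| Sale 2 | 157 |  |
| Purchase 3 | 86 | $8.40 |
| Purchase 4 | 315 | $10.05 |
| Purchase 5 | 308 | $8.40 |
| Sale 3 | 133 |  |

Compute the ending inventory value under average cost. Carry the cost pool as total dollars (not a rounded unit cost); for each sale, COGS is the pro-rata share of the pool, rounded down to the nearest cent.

Ending inventory = $7,578.92

After Beginning: 261 on hand, pool $3,288.60 (≈ $12.6000 each)
After Purchase 1: 382 on hand, pool $4,268.70 (≈ $11.1746 each)
Sale 1, sell 207: 207/382 × $4,268.70 → $2,313.14
After Purchase 2: 355 on hand, pool $4,313.56 (≈ $12.1509 each)
Sale 2, sell 157: 157/355 × $4,313.56 → $1,907.68
After Purchase 3: 284 on hand, pool $3,128.28 (≈ $11.0151 each)
After Purchase 4: 599 on hand, pool $6,294.03 (≈ $10.5076 each)
After Purchase 5: 907 on hand, pool $8,881.23 (≈ $9.7919 each)
Sale 3, sell 133: 133/907 × $8,881.23 → $1,302.31
Total COGS = $2,313.14 + $1,907.68 + $1,302.31 = $5,523.13
Ending inventory (cost pool remaining) = $7,578.92
Check: goods available $13,102.05 = COGS $5,523.13 + ending $7,578.92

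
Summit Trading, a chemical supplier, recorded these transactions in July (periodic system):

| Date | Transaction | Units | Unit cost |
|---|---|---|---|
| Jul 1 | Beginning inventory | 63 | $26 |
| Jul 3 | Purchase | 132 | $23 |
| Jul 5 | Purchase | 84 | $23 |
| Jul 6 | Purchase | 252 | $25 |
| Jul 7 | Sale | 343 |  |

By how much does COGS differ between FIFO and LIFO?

FIFO COGS: 63 @ $26 + 132 @ $23 + 84 @ $23 + 64 @ $25 = $8,206
LIFO COGS: 252 @ $25 + 84 @ $23 + 7 @ $23 = $8,393
Difference = |$8,206 − $8,393| = $187

$187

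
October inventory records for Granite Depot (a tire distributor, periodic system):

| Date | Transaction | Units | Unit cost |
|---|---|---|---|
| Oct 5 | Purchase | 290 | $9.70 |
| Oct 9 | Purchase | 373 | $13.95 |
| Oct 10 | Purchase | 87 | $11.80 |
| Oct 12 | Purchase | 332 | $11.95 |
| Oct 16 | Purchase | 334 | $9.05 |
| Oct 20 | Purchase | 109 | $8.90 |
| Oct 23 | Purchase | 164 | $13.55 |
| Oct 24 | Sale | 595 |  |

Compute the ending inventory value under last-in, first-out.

Oct 24, 595 sold [LIFO — newest first]: 164 @ $13.55 + 109 @ $8.90 + 322 @ $9.05 = $6,106.40
Ending inventory: 290 @ $9.70 + 373 @ $13.95 + 87 @ $11.80 + 332 @ $11.95 + 12 @ $9.05 = $13,118.95

Ending inventory = $13,118.95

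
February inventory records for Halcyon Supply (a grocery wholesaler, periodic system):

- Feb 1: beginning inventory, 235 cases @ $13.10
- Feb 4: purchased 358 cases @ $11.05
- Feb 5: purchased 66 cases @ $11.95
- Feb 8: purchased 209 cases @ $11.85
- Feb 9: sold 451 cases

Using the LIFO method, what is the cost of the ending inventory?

Feb 9, 451 sold [LIFO — newest first]: 209 @ $11.85 + 66 @ $11.95 + 176 @ $11.05 = $5,210.15
Ending inventory: 235 @ $13.10 + 182 @ $11.05 = $5,089.60
Check: goods available $10,299.75 = COGS $5,210.15 + ending $5,089.60

Ending inventory = $5,089.60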